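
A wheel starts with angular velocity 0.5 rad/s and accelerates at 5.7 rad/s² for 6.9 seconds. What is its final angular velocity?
ω = ω₀ + αt = 0.5 + 5.7 × 6.9 = 39.83 rad/s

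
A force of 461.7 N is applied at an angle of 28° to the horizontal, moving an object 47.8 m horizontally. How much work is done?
W = Fd cosθ = 461.7×47.8×cos(28°) = 19486.0 J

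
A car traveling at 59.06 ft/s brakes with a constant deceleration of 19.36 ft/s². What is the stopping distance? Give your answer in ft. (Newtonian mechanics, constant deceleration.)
d = v₀² / (2a) (with unit conversion) = 90.08 ft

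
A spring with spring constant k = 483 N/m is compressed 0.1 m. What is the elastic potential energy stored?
PE = ½kx² = ½×483×0.1² = 2.415 J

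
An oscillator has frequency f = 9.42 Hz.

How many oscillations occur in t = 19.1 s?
n = f×t = 9.42×19.1 = 179.9 oscillations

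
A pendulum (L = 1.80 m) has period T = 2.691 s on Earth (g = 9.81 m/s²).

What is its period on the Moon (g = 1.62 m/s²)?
T = 2π√(L/g), so T_moon/T_earth = √(g_earth/g_moon)
T_moon = 2π√(1.8/1.62) = 6.623 s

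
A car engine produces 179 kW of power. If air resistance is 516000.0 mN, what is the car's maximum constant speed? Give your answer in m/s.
P = Fv → v = P/F = 179000 W / 516 N = 346.9 m/s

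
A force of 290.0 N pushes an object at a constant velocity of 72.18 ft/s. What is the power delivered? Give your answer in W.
P = Fv = 290 N × 22 m/s = 6380 W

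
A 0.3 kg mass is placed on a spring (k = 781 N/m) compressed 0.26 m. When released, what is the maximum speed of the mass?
½kx² = ½mv² → v = x√(k/m) = 0.26×√(781/0.3) = 13.27 m/s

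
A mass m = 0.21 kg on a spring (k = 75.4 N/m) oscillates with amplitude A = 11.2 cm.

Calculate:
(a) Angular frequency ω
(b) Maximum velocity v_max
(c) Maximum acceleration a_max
ω = √(k/m) = √(75.4/0.21) = 18.95 rad/s
v_max = ωA = 18.95×0.112 = 2.122 m/s
a_max = ω²A = 18.95²×0.112 = 40.21 m/s²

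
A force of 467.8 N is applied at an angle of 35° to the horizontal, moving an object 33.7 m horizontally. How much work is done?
W = Fd cosθ = 467.8×33.7×cos(35°) = 12914.0 J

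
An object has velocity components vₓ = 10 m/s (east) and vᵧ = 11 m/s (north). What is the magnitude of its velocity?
|v| = √(vₓ² + vᵧ²) = √(10² + 11²) = √(221) = 14.87 m/s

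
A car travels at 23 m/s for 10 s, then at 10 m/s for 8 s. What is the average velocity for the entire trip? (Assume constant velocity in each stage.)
d₁ = v₁t₁ = 23 × 10 = 230 m
d₂ = v₂t₂ = 10 × 8 = 80 m
d_total = 310 m, t_total = 18 s
v_avg = d_total/t_total = 310/18 = 17.22 m/s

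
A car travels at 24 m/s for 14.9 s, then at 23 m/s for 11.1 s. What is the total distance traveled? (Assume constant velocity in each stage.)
d₁ = v₁t₁ = 24 × 14.9 = 357.6 m
d₂ = v₂t₂ = 23 × 11.1 = 255.3 m
d_total = 357.6 + 255.3 = 612.9 m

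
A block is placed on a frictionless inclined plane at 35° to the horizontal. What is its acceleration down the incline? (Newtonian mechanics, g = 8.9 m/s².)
a = g sin(θ) = 8.9 × sin(35°) = 8.9 × 0.5736 = 5.1 m/s²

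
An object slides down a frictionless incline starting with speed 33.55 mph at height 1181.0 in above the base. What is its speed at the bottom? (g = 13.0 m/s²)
½mv₀² + mgh = ½mv² → v = √(v₀² + 2gh) = √(15² + 2×13.0×30) = 31.7 m/s = 70.91 mph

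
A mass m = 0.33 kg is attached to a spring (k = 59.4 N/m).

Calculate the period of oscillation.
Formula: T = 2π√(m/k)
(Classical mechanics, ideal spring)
T = 2π√(m/k) = 2π√(0.33/59.4) = 0.4683 s; f = 1/T = 2.135 Hz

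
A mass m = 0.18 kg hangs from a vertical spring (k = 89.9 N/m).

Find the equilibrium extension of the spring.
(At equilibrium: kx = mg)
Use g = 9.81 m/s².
x_eq = mg/k = 0.18×9.81/89.9 = 0.01964 m = 1.964 cm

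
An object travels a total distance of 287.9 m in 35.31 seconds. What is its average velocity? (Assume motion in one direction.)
v_avg = Δd / Δt = 287.9 / 35.31 = 8.15 m/s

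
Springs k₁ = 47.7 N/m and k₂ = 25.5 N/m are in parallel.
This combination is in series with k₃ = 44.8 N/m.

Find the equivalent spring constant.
k₁₂ = k₁ + k₂ = 73.2 N/m (parallel)
1/k_eq = 1/k₁₂ + 1/k₃ → k_eq = 27.79 N/m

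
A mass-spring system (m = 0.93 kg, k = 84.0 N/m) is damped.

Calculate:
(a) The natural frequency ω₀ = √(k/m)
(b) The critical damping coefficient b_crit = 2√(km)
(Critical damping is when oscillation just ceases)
ω₀ = √(k/m) = √(84.0/0.93) = 9.504 rad/s
b_crit = 2√(km) = 2√(84.0×0.93) = 17.68 kg/s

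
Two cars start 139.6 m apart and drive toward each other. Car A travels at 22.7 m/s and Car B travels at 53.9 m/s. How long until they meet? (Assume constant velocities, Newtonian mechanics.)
Combined speed: v_combined = 22.7 + 53.9 = 76.6 m/s
Time to meet: t = d/76.6 = 139.6/76.6 = 1.82 s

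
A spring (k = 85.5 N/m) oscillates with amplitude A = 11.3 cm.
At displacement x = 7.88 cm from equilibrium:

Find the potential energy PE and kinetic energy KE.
E_total = ½kA² = ½×85.5×(0.113)² = 0.5459 J
PE = ½kx² = ½×85.5×(0.0788)² = 0.2655 J
KE = E_total − PE = 0.2804 J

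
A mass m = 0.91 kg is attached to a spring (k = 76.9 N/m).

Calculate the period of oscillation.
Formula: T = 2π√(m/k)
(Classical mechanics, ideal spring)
T = 2π√(m/k) = 2π√(0.91/76.9) = 0.6835 s; f = 1/T = 1.463 Hz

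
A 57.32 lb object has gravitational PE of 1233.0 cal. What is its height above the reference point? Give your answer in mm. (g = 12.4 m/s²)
PE = mgh → h = PE/(mg) = 5159 J / (26 kg × 12.4 m/s²) = 16 m = 16000.0 mm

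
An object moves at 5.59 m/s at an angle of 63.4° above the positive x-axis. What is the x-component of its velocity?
vₓ = v cos(θ) = 5.59 × cos(63.4°) = 2.5 m/s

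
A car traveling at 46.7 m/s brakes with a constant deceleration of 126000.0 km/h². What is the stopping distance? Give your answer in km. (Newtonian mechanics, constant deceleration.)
d = v₀² / (2a) (with unit conversion) = 0.1122 km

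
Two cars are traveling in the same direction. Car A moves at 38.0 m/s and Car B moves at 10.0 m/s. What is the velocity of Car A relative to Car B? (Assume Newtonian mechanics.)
v_rel = v_A - v_B = 38.0 - 10.0 = 28.0 m/s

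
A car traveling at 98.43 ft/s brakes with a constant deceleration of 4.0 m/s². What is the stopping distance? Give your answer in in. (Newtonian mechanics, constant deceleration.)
d = v₀² / (2a) (with unit conversion) = 4430.0 in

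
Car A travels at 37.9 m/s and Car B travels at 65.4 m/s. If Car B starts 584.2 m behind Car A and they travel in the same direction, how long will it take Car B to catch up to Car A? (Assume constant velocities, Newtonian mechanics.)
Relative speed: v_rel = 65.4 - 37.9 = 27.5 m/s
Time to catch: t = d₀/v_rel = 584.2/27.5 = 21.24 s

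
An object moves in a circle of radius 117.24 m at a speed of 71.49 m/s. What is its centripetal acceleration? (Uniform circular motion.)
a_c = v²/r = 71.49²/117.24 = 5110.82/117.24 = 43.59 m/s²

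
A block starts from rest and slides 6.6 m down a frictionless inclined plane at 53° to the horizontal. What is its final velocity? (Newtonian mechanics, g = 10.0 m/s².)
a = g sin(θ) = 10.0 × sin(53°) = 7.99 m/s²
v = √(2ad) = √(2 × 7.99 × 6.6) = 10.27 m/s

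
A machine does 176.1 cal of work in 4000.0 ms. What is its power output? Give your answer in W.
P = W/t = 736.8 J / 4 s = 184.2 W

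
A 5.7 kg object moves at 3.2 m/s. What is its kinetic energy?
KE = ½mv² = ½×5.7×3.2² = 29.184 J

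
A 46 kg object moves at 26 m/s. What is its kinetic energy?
KE = ½mv² = ½×46×26² = 15548.0 J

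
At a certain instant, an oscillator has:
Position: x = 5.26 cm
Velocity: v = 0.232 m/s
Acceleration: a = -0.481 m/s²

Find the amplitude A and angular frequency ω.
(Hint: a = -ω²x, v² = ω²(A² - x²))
a = −ω²x → ω = √(|a|/x) = √(0.481/0.0526) = 3.024 rad/s
v² = ω²(A² − x²) → A = √(x² + v²/ω²) = √(0.0526² + 0.232²/3.024²) = 0.09302 m = 9.302 cm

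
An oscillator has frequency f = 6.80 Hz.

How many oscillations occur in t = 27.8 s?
n = f×t = 6.8×27.8 = 189 oscillations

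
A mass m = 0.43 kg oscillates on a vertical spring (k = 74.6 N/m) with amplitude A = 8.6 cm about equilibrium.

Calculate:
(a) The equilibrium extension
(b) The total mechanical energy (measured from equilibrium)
x_eq = mg/k = 0.43×9.81/74.6 = 0.05655 m = 5.655 cm
E = ½kA² = ½×74.6×(0.086)² = 0.2759 J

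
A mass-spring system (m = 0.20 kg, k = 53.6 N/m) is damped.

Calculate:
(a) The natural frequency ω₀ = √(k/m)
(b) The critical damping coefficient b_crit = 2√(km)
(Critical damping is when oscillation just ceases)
ω₀ = √(k/m) = √(53.6/0.2) = 16.37 rad/s
b_crit = 2√(km) = 2√(53.6×0.2) = 6.548 kg/s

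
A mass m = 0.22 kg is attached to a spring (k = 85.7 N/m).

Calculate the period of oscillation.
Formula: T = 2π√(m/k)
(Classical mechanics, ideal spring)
T = 2π√(m/k) = 2π√(0.22/85.7) = 0.3183 s; f = 1/T = 3.141 Hz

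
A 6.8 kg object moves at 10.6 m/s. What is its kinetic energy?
KE = ½mv² = ½×6.8×10.6² = 382.024 J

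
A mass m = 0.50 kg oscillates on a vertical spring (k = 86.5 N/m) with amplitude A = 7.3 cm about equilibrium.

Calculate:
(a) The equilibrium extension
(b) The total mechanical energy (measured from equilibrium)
x_eq = mg/k = 0.5×9.81/86.5 = 0.05671 m = 5.671 cm
E = ½kA² = ½×86.5×(0.073)² = 0.2305 J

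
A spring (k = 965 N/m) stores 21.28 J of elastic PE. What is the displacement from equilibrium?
PE = ½kx² → x = √(2PE/k) = √(2×21.28/965) = 0.21 m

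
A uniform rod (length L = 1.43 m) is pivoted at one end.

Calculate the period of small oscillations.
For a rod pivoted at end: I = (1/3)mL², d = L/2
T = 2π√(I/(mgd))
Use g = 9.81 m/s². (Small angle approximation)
I/m = (1/3)L² = 0.6816 m²; d = L/2 = 0.715 m
T = 2π√(I/(mgd)) = 2π√(0.6816/(9.81×0.715)) = 1.959 s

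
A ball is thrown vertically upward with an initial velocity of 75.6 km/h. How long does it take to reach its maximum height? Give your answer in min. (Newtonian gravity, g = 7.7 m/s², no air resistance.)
t_up = v₀/g (with unit conversion) = 0.04545 min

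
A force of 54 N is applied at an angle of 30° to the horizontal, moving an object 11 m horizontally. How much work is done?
W = Fd cosθ = 54×11×cos(30°) = 514.42 J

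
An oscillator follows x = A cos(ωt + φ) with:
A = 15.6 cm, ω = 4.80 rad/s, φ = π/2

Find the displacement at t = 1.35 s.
x = A cos(ωt + φ) = 15.6×cos(4.8×1.35 + π/2) = -3.051 cm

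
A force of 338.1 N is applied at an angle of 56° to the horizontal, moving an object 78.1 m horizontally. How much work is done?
W = Fd cosθ = 338.1×78.1×cos(56°) = 14766.0 J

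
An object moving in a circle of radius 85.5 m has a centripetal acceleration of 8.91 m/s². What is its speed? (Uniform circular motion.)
v = √(a_c × r) = √(8.91 × 85.5) = 27.6 m/s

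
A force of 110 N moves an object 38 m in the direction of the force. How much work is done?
W = Fd = 110×38 = 4180.0 J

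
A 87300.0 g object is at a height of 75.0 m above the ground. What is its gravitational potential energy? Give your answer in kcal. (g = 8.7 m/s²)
PE = mgh = 87.3 kg × 8.7 m/s² × 75 m = 5.696e+04 J = 13.61 kcal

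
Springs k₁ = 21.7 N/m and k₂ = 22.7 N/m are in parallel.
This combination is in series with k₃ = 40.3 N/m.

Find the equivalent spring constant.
k₁₂ = k₁ + k₂ = 44.4 N/m (parallel)
1/k_eq = 1/k₁₂ + 1/k₃ → k_eq = 21.13 N/m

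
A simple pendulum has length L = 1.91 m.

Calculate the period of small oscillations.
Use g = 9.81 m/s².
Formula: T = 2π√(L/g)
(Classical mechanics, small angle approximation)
T = 2π√(L/g) = 2π√(1.91/9.81) = 2.772 s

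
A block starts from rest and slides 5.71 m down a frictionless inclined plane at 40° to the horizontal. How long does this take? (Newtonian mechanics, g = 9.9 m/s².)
a = g sin(θ) = 9.9 × sin(40°) = 6.36 m/s²
t = √(2d/a) = √(2 × 5.71 / 6.36) = 1.34 s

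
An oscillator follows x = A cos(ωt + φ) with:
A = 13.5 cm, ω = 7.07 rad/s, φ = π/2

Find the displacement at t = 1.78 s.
x = A cos(ωt + φ) = 13.5×cos(7.07×1.78 + π/2) = -0.2461 cm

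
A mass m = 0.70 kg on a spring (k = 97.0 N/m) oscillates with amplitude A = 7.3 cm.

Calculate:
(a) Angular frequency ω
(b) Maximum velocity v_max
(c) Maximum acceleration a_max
ω = √(k/m) = √(97.0/0.7) = 11.77 rad/s
v_max = ωA = 11.77×0.073 = 0.8593 m/s
a_max = ω²A = 11.77²×0.073 = 10.12 m/s²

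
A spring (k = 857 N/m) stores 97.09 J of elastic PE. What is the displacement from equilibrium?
PE = ½kx² → x = √(2PE/k) = √(2×97.09/857) = 0.476 m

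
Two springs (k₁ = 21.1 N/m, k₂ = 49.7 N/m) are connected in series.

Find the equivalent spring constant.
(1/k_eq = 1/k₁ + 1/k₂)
1/k_eq = 1/21.1 + 1/49.7 = 0.067514; k_eq = 14.81 N/m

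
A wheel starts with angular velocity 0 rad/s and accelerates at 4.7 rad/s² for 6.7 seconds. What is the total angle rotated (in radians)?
θ = ω₀t + ½αt² = 0×6.7 + ½×4.7×6.7² = 105.49 rad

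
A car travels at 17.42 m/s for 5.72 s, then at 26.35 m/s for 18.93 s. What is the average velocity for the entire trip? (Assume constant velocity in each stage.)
d₁ = v₁t₁ = 17.42 × 5.72 = 99.6424 m
d₂ = v₂t₂ = 26.35 × 18.93 = 498.805 m
d_total = 598.45 m, t_total = 24.65 s
v_avg = d_total/t_total = 598.45/24.65 = 24.28 m/s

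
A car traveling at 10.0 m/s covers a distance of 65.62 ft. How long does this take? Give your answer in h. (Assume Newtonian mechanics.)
t = d/v (with unit conversion) = 0.0005556 h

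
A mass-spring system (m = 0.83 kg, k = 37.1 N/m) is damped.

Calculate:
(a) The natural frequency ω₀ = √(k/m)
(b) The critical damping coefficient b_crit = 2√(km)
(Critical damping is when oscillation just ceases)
ω₀ = √(k/m) = √(37.1/0.83) = 6.686 rad/s
b_crit = 2√(km) = 2√(37.1×0.83) = 11.1 kg/s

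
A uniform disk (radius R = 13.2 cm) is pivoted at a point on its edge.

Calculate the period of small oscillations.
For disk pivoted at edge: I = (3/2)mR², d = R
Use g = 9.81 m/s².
I/m = (3/2)R² = 0.02614 m²; d = R = 0.132 m
T = 2π√((3/2)R²/(gR)) = 2π√(3R/(2g)) = 0.8926 s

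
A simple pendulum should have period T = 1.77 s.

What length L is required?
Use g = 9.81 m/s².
T = 2π√(L/g) → L = g(T/2π)² = 9.81×(1.77/2π)² = 0.7785 m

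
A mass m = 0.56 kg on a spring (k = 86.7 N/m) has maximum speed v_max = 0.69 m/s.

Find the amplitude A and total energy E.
½mv²_max = ½kA² → A = v_max√(m/k) = 0.69×√(0.56/86.7) = 0.05545 m = 5.545 cm
E = ½mv²_max = ½×0.56×0.69² = 0.1333 J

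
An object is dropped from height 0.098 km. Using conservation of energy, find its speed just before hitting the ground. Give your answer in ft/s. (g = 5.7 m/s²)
mgh = ½mv² → v = √(2gh) = √(2×5.7×98) = 33.42 m/s = 109.7 ft/s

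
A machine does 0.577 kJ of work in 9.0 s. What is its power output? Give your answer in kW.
P = W/t = 577 J / 9 s = 64.11 W = 0.06411 kW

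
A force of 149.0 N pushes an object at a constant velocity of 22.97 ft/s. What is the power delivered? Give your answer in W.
P = Fv = 149 N × 7.001 m/s = 1043 W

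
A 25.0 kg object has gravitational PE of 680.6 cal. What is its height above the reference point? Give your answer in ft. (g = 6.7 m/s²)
PE = mgh → h = PE/(mg) = 2848 J / (25 kg × 6.7 m/s²) = 17 m = 55.78 ft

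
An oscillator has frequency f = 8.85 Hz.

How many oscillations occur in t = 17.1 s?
n = f×t = 8.85×17.1 = 151.3 oscillations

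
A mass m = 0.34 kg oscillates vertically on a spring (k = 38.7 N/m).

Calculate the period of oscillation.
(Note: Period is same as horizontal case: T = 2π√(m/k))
T = 2π√(m/k) = 2π√(0.34/38.7) = 0.5889 s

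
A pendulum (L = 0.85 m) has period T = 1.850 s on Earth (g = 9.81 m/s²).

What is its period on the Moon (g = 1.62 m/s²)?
T = 2π√(L/g), so T_moon/T_earth = √(g_earth/g_moon)
T_moon = 2π√(0.85/1.62) = 4.551 s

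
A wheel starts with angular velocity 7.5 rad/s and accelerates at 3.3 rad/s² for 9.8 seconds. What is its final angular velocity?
ω = ω₀ + αt = 7.5 + 3.3 × 9.8 = 39.84 rad/s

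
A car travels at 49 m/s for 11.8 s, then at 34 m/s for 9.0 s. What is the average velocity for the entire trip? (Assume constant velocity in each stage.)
d₁ = v₁t₁ = 49 × 11.8 = 578.2 m
d₂ = v₂t₂ = 34 × 9.0 = 306 m
d_total = 884.2 m, t_total = 20.8 s
v_avg = d_total/t_total = 884.2/20.8 = 42.51 m/s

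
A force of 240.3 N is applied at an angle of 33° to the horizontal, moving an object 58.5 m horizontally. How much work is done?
W = Fd cosθ = 240.3×58.5×cos(33°) = 11790.0 J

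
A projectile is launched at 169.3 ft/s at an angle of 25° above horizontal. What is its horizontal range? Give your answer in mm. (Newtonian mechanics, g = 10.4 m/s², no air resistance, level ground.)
R = v₀² sin(2θ) / g (with unit conversion) = 196100.0 mm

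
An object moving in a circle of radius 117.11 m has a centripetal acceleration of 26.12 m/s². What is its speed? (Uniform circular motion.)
v = √(a_c × r) = √(26.12 × 117.11) = 55.31 m/s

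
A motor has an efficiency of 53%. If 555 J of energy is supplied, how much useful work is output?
W_out = η × W_in = 0.53 × 555 = 294.15 J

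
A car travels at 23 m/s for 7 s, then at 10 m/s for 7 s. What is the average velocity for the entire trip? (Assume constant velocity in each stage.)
d₁ = v₁t₁ = 23 × 7 = 161 m
d₂ = v₂t₂ = 10 × 7 = 70 m
d_total = 231 m, t_total = 14 s
v_avg = d_total/t_total = 231/14 = 16.5 m/s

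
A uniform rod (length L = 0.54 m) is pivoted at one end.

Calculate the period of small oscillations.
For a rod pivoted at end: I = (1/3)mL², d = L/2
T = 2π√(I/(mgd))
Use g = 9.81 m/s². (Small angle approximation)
I/m = (1/3)L² = 0.0972 m²; d = L/2 = 0.27 m
T = 2π√(I/(mgd)) = 2π√(0.0972/(9.81×0.27)) = 1.204 s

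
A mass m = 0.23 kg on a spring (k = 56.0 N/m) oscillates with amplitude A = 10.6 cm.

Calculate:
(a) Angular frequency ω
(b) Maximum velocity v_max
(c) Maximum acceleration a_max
ω = √(k/m) = √(56.0/0.23) = 15.6 rad/s
v_max = ωA = 15.6×0.106 = 1.654 m/s
a_max = ω²A = 15.6²×0.106 = 25.81 m/s²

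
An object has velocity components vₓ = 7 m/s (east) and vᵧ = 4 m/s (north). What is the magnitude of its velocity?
|v| = √(vₓ² + vᵧ²) = √(7² + 4²) = √(65) = 8.06 m/s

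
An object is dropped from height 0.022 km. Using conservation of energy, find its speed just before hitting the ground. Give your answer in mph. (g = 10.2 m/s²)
mgh = ½mv² → v = √(2gh) = √(2×10.2×22) = 21.18 m/s = 47.39 mph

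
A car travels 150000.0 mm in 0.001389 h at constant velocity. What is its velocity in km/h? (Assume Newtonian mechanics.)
v = d/t (with unit conversion) = 108.0 km/h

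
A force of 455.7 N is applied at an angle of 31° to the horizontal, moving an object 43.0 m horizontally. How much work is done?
W = Fd cosθ = 455.7×43.0×cos(31°) = 16796.0 J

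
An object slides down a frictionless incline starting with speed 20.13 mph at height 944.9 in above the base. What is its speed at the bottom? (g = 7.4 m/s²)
½mv₀² + mgh = ½mv² → v = √(v₀² + 2gh) = √(8.999² + 2×7.4×24) = 20.89 m/s = 46.72 mph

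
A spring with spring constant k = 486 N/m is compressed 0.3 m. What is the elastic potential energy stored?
PE = ½kx² = ½×486×0.3² = 21.87 J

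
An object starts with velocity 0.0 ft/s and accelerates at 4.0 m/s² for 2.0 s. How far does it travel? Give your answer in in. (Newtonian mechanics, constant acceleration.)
d = v₀t + ½at² (with unit conversion) = 315.0 in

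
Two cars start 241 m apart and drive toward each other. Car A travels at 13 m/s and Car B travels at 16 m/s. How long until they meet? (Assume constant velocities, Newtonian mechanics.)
Combined speed: v_combined = 13 + 16 = 29 m/s
Time to meet: t = d/29 = 241/29 = 8.31 s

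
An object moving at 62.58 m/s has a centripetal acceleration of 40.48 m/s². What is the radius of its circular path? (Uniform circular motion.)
r = v²/a_c = 62.58²/40.48 = 96.75 m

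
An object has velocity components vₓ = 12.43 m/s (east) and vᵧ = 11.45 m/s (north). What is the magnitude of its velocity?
|v| = √(vₓ² + vᵧ²) = √(12.43² + 11.45²) = √(285.607) = 16.9 m/s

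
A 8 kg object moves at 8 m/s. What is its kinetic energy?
KE = ½mv² = ½×8×8² = 256.0 J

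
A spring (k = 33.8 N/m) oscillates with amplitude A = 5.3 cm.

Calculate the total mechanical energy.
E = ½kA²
E = ½kA² = ½×33.8×(0.053)² = 0.04747 J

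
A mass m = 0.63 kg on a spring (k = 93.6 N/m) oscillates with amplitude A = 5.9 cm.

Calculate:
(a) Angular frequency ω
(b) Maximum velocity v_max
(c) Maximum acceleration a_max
ω = √(k/m) = √(93.6/0.63) = 12.19 rad/s
v_max = ωA = 12.19×0.059 = 0.7192 m/s
a_max = ω²A = 12.19²×0.059 = 8.766 m/s²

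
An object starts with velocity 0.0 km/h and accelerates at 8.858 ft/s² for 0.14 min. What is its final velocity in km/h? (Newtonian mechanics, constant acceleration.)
v = v₀ + at (with unit conversion) = 81.65 km/h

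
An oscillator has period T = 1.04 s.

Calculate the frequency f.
f = 1/T = 1/1.04 = 0.9615 Hz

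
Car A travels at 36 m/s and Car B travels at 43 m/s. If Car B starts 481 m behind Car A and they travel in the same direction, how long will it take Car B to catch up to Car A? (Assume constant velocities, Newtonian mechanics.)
Relative speed: v_rel = 43 - 36 = 7 m/s
Time to catch: t = d₀/v_rel = 481/7 = 68.71 s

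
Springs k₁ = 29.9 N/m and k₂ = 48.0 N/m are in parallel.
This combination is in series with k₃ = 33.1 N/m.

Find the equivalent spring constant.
k₁₂ = k₁ + k₂ = 77.9 N/m (parallel)
1/k_eq = 1/k₁₂ + 1/k₃ → k_eq = 23.23 N/m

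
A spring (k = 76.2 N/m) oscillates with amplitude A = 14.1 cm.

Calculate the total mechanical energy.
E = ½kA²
E = ½kA² = ½×76.2×(0.141)² = 0.7575 J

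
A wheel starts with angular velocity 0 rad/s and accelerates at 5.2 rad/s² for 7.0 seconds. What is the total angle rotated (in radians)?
θ = ω₀t + ½αt² = 0×7.0 + ½×5.2×7.0² = 127.4 rad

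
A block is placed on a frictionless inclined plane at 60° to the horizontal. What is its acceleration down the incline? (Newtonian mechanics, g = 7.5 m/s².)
a = g sin(θ) = 7.5 × sin(60°) = 7.5 × 0.866 = 6.5 m/s²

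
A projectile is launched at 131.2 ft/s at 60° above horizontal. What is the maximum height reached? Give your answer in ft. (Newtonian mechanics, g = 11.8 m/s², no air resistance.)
H = v₀²sin²(θ)/(2g) (with unit conversion) = 166.7 ft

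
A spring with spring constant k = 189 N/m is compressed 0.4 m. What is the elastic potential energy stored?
PE = ½kx² = ½×189×0.4² = 15.12 J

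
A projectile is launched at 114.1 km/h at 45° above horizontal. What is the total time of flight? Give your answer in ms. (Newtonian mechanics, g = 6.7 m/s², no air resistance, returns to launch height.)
T = 2v₀sin(θ)/g (with unit conversion) = 6690.0 ms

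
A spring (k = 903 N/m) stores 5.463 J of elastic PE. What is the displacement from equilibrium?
PE = ½kx² → x = √(2PE/k) = √(2×5.463/903) = 0.11 m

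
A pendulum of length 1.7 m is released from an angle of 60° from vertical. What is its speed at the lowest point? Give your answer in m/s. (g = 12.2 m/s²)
h = L(1 − cosθ) = 1.7×(1 − cos60°) = 0.85 m
v = √(2gh) = √(2×12.2×0.85) = 4.554 m/s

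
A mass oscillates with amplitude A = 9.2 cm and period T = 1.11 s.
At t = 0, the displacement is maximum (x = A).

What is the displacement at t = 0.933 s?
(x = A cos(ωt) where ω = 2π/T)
ω = 2π/T = 2π/1.11 = 5.661 rad/s
x = A cos(ωt) = 9.2×cos(5.661×0.933) = 4.956 cm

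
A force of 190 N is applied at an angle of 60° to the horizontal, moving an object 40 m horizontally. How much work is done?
W = Fd cosθ = 190×40×cos(60°) = 3800.0 J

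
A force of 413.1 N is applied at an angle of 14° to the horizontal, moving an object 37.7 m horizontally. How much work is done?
W = Fd cosθ = 413.1×37.7×cos(14°) = 15111.0 J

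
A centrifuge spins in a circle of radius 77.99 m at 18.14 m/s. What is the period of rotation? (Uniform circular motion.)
T = 2πr/v = 2π×77.99/18.14 = 27.01 s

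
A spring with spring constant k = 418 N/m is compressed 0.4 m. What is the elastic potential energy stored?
PE = ½kx² = ½×418×0.4² = 33.44 J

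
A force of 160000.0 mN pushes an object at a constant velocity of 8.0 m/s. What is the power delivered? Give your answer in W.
P = Fv = 160 N × 8 m/s = 1280 W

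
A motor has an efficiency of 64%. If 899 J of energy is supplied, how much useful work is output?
W_out = η × W_in = 0.64 × 899 = 575.36 J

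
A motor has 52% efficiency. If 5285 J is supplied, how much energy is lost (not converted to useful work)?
W_out = η × W_in = 0.52×5285 = 2748.2 J
W_lost = W_in − W_out = 5285 − 2748.2 = 2536.8 J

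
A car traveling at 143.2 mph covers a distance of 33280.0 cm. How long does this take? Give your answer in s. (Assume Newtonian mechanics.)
t = d/v (with unit conversion) = 5.199 s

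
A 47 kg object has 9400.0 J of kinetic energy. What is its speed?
KE = ½mv² → v = √(2KE/m) = √(2×9400.0/47) = 20.0 m/s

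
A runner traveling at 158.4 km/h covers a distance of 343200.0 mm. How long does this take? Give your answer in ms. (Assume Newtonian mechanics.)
t = d/v (with unit conversion) = 7800.0 ms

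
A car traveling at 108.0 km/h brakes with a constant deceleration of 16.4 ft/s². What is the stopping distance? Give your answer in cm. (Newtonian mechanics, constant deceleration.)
d = v₀² / (2a) (with unit conversion) = 9002.0 cm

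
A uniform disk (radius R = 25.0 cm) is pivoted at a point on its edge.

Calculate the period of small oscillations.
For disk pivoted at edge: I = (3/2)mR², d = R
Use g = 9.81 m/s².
I/m = (3/2)R² = 0.09375 m²; d = R = 0.25 m
T = 2π√((3/2)R²/(gR)) = 2π√(3R/(2g)) = 1.228 s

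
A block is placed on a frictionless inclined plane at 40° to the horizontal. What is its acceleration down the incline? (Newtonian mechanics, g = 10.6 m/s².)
a = g sin(θ) = 10.6 × sin(40°) = 10.6 × 0.6428 = 6.81 m/s²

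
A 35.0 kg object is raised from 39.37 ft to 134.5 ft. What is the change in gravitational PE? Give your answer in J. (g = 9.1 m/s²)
ΔPE = mg(h₂ − h₁) = 35 kg × 9.1 m/s² × (41 − 12) m = 9235 J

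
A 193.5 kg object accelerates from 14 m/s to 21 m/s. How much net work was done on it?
W_net = ΔKE = ½m(v₂² − v₁²) = ½×193.5×(21² − 14²) = 23703.75 J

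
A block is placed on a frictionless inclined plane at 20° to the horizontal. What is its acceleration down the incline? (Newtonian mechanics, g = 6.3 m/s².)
a = g sin(θ) = 6.3 × sin(20°) = 6.3 × 0.342 = 2.15 m/s²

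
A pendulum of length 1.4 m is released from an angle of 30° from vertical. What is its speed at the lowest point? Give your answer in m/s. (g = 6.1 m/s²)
h = L(1 − cosθ) = 1.4×(1 − cos30°) = 0.1876 m
v = √(2gh) = √(2×6.1×0.1876) = 1.513 m/s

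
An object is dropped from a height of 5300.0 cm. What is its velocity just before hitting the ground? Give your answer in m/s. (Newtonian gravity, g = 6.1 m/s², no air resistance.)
v = √(2gh) (with unit conversion) = 25.43 m/s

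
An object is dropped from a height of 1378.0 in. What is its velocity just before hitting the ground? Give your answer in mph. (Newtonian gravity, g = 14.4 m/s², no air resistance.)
v = √(2gh) (with unit conversion) = 71.02 mph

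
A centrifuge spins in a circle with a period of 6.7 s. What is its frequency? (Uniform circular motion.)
f = 1/T = 1/6.7 = 0.1493 Hz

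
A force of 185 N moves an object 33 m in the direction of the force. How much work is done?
W = Fd = 185×33 = 6105.0 J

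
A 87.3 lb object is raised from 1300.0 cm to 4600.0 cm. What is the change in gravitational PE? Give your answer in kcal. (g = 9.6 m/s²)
ΔPE = mg(h₂ − h₁) = 39.6 kg × 9.6 m/s² × (46 − 13) m = 1.254e+04 J = 2.998 kcal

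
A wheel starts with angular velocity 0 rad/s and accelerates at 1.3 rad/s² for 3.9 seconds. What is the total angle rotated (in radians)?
θ = ω₀t + ½αt² = 0×3.9 + ½×1.3×3.9² = 9.89 rad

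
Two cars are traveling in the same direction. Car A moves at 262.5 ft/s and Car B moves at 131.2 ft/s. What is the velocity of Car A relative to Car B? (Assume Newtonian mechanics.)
v_rel = v_A - v_B = 262.5 - 131.2 = 131.3 ft/s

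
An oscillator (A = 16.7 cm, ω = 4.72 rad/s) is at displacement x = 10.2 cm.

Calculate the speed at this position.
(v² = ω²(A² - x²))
v = ω√(A² − x²) = 4.72×√(0.167² − 0.102²) = 0.6241 m/s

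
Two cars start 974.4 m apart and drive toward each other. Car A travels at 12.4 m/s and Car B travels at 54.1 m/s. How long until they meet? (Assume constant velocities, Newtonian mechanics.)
Combined speed: v_combined = 12.4 + 54.1 = 66.5 m/s
Time to meet: t = d/66.5 = 974.4/66.5 = 14.65 s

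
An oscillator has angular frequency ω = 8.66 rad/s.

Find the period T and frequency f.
T = 2π/ω = 2π/8.66 = 0.7255 s; f = ω/2π = 1.378 Hz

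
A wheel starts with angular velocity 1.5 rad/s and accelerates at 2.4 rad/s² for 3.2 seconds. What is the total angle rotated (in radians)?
θ = ω₀t + ½αt² = 1.5×3.2 + ½×2.4×3.2² = 17.09 rad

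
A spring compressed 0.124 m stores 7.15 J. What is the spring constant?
PE = ½kx² → k = 2PE/x² = 2×7.15/0.124² = 930.0 N/m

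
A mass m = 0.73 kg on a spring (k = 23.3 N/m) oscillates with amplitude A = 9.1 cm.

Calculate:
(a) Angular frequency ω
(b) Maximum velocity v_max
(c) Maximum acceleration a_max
ω = √(k/m) = √(23.3/0.73) = 5.65 rad/s
v_max = ωA = 5.65×0.091 = 0.5141 m/s
a_max = ω²A = 5.65²×0.091 = 2.905 m/s²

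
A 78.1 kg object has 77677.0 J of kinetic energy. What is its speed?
KE = ½mv² → v = √(2KE/m) = √(2×77677.0/78.1) = 44.6 m/s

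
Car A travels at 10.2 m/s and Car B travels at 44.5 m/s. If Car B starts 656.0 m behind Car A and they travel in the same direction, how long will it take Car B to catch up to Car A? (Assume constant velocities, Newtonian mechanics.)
Relative speed: v_rel = 44.5 - 10.2 = 34.3 m/s
Time to catch: t = d₀/v_rel = 656.0/34.3 = 19.13 s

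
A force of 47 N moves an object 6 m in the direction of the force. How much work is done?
W = Fd = 47×6 = 282.0 J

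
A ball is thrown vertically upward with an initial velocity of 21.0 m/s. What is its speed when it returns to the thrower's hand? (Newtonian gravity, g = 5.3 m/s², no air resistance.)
By conservation of energy, the ball returns at the same speed = 21.0 m/s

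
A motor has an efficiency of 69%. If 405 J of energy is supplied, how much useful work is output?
W_out = η × W_in = 0.69 × 405 = 279.45 J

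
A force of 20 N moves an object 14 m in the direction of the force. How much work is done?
W = Fd = 20×14 = 280.0 J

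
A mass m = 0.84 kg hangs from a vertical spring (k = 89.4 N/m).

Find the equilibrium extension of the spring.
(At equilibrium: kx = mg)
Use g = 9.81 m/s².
x_eq = mg/k = 0.84×9.81/89.4 = 0.09217 m = 9.217 cm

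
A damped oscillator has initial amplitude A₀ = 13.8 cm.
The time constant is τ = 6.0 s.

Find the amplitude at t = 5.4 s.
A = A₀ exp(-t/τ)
A = A₀ exp(−t/τ) = 13.8×exp(−5.4/6.0) = 5.611 cm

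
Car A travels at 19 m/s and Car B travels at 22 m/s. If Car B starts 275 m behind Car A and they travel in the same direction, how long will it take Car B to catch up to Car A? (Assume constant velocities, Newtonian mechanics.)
Relative speed: v_rel = 22 - 19 = 3 m/s
Time to catch: t = d₀/v_rel = 275/3 = 91.67 s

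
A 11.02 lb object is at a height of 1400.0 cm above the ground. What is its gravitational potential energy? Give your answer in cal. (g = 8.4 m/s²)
PE = mgh = 4.999 kg × 8.4 m/s² × 14 m = 587.8 J = 140.5 cal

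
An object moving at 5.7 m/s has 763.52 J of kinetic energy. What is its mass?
KE = ½mv² → m = 2KE/v² = 2×763.52/5.7² = 47.0 kg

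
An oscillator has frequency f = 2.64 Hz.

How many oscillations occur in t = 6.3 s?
n = f×t = 2.64×6.3 = 16.63 oscillations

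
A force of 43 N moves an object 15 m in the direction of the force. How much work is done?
W = Fd = 43×15 = 645.0 J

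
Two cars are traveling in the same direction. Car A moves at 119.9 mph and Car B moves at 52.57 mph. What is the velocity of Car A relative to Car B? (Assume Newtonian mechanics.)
v_rel = v_A - v_B = 119.9 - 52.57 = 67.33 mph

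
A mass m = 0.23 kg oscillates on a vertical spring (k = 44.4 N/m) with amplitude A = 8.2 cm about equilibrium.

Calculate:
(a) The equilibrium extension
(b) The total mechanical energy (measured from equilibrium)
x_eq = mg/k = 0.23×9.81/44.4 = 0.05082 m = 5.082 cm
E = ½kA² = ½×44.4×(0.082)² = 0.1493 J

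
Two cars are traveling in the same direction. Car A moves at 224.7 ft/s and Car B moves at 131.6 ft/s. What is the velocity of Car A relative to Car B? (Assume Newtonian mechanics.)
v_rel = v_A - v_B = 224.7 - 131.6 = 93.1 ft/s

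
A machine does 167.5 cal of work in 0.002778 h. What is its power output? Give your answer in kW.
P = W/t = 700.8 J / 10 s = 70.08 W = 0.07008 kW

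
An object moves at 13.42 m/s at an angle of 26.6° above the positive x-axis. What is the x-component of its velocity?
vₓ = v cos(θ) = 13.42 × cos(26.6°) = 12.0 m/s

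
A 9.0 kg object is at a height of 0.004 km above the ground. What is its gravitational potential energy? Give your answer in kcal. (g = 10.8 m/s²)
PE = mgh = 9 kg × 10.8 m/s² × 4 m = 388.8 J = 0.09293 kcal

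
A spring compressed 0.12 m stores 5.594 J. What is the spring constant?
PE = ½kx² → k = 2PE/x² = 2×5.594/0.12² = 776.9 N/m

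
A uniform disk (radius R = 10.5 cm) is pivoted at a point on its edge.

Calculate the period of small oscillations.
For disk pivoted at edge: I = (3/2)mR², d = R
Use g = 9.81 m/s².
I/m = (3/2)R² = 0.01654 m²; d = R = 0.105 m
T = 2π√((3/2)R²/(gR)) = 2π√(3R/(2g)) = 0.7961 s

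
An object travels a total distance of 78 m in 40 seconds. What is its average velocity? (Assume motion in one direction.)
v_avg = Δd / Δt = 78 / 40 = 1.95 m/s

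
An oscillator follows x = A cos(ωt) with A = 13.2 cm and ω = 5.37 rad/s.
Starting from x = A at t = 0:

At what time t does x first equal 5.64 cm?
cos(ωt) = x/A = 5.64/13.2 = 0.4273
ωt = arccos(0.4273) = 1.129 rad
t = 1.129/5.37 = 0.2103 s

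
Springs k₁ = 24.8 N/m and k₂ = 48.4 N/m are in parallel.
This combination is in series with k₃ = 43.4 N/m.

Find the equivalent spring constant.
k₁₂ = k₁ + k₂ = 73.2 N/m (parallel)
1/k_eq = 1/k₁₂ + 1/k₃ → k_eq = 27.25 N/m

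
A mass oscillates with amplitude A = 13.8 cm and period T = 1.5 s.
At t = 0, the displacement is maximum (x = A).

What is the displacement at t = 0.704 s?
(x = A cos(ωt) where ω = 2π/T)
ω = 2π/T = 2π/1.5 = 4.189 rad/s
x = A cos(ωt) = 13.8×cos(4.189×0.704) = -13.54 cm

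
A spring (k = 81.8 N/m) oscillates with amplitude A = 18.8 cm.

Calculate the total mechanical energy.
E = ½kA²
E = ½kA² = ½×81.8×(0.188)² = 1.446 J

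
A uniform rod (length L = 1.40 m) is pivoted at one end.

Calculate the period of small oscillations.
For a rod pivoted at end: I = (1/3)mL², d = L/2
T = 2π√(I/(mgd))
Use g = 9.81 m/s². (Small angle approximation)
I/m = (1/3)L² = 0.6533 m²; d = L/2 = 0.7 m
T = 2π√(I/(mgd)) = 2π√(0.6533/(9.81×0.7)) = 1.938 s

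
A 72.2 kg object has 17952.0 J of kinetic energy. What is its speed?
KE = ½mv² → v = √(2KE/m) = √(2×17952.0/72.2) = 22.3 m/s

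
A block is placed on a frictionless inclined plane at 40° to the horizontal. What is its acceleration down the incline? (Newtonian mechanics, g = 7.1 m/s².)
a = g sin(θ) = 7.1 × sin(40°) = 7.1 × 0.6428 = 4.56 m/s²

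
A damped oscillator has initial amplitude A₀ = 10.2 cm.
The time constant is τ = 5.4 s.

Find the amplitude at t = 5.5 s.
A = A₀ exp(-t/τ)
A = A₀ exp(−t/τ) = 10.2×exp(−5.5/5.4) = 3.684 cm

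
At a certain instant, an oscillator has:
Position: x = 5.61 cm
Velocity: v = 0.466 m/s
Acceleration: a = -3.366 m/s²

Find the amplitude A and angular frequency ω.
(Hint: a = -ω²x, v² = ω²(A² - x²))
a = −ω²x → ω = √(|a|/x) = √(3.366/0.0561) = 7.746 rad/s
v² = ω²(A² − x²) → A = √(x² + v²/ω²) = √(0.0561² + 0.466²/7.746²) = 0.08226 m = 8.226 cm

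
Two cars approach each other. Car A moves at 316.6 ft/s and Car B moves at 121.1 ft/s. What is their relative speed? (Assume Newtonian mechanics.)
v_rel = v_A + v_B = 316.6 + 121.1 = 437.7 ft/s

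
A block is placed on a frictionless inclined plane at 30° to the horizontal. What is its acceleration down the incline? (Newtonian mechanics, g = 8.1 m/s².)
a = g sin(θ) = 8.1 × sin(30°) = 8.1 × 0.5 = 4.05 m/s²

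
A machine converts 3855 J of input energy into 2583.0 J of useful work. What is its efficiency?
η = W_out/W_in = 2583.0/3855 = 0.67 = 67.0%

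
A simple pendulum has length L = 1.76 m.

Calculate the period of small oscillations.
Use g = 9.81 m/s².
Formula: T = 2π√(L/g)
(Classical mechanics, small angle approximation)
T = 2π√(L/g) = 2π√(1.76/9.81) = 2.661 s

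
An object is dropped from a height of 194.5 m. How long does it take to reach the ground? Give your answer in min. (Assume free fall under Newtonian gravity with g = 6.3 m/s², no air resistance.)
t = √(2h/g) (with unit conversion) = 0.131 min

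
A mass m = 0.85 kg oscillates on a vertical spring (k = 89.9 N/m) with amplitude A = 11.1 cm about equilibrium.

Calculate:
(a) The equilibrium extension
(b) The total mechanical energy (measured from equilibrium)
x_eq = mg/k = 0.85×9.81/89.9 = 0.09275 m = 9.275 cm
E = ½kA² = ½×89.9×(0.111)² = 0.5538 J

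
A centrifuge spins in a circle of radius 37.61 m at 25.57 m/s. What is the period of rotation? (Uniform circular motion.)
T = 2πr/v = 2π×37.61/25.57 = 9.24 s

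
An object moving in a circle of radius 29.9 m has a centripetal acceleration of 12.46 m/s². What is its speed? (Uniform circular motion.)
v = √(a_c × r) = √(12.46 × 29.9) = 19.3 m/s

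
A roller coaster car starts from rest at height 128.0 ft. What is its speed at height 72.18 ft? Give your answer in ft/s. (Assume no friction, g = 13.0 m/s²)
mgh₁ = ½mv₂² + mgh₂ → v₂ = √(2g(h₁−h₂)) = √(2×13.0×(39.01−22)) = 21.03 m/s = 69.0 ft/s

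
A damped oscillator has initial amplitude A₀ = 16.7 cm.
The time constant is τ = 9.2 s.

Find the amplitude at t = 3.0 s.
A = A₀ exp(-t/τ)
A = A₀ exp(−t/τ) = 16.7×exp(−3.0/9.2) = 12.05 cm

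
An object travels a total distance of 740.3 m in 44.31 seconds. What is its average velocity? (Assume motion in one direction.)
v_avg = Δd / Δt = 740.3 / 44.31 = 16.71 m/s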